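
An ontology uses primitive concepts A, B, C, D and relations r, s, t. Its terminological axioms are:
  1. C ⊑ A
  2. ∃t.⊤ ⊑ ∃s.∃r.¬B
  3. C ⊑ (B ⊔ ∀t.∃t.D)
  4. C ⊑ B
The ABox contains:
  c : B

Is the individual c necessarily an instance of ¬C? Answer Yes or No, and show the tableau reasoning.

1. c : ¬C?  L(c) = {B} ∪ {C}
   apply at c: C⊑A; C⊑(B ⊔ ∀t.∃t.D)
   open: L(c) ⊇ {A, B, C, ∀t.⊥} — c ∉ ¬C possible
2. Hence c : ¬C: not entailed.

No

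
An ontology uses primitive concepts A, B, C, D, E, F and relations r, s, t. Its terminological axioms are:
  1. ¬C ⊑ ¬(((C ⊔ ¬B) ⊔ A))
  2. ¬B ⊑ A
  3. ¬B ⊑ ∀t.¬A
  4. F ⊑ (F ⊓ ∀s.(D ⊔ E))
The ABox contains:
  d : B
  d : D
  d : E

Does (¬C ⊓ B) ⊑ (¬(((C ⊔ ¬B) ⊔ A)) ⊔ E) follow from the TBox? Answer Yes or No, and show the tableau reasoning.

Yes

1. (¬C ⊓ B) ⊑ (¬(((C ⊔ ¬B) ⊔ A)) ⊔ E)  ⇔  ((¬C ⊓ B) ⊓ (((C ⊔ ¬B) ⊔ A) ⊓ ¬E)) unsat w.r.t. T
   all branches close; clash {A, ¬A} at x₀
2. Hence (¬C ⊓ B) ⊑ (¬(((C ⊔ ¬B) ⊔ A)) ⊔ E): entailed.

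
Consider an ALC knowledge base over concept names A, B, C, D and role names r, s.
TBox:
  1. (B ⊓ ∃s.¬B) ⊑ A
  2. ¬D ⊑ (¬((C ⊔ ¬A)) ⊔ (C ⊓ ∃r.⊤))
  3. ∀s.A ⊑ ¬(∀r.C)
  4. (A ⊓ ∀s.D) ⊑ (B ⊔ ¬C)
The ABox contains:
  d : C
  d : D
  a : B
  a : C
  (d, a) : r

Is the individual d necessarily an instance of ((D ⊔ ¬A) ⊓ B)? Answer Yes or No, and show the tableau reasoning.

1. d : ((D ⊔ ¬A) ⊓ B)?  L(d) = {C, D} ∪ {((¬D ⊓ A) ⊔ ¬B)}
   open: L(d) ⊇ {C, D, ¬A, ¬B, ∃s.¬A} (+ ∃-successors) — d ∉ ((D ⊔ ¬A) ⊓ B) possible
2. Hence d : ((D ⊔ ¬A) ⊓ B): not entailed.

No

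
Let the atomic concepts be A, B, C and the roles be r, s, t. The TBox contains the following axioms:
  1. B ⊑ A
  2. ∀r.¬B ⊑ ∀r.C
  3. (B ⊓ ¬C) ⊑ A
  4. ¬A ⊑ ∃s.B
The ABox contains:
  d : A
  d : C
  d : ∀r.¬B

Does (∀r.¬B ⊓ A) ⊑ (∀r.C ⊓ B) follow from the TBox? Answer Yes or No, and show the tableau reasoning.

1. (∀r.¬B ⊓ A) ⊑ (∀r.C ⊓ B)  ⇔  ((∀r.¬B ⊓ A) ⊓ (∃r.¬C ⊔ ¬B)) unsat w.r.t. T
   apply at x₀: ∀r.¬B⊑∀r.C
   open: L(x₀) ⊇ {A, ¬B, ∀r.C, ∀r.¬B}
2. Hence (∀r.¬B ⊓ A) ⊑ (∀r.C ⊓ B): not entailed.

No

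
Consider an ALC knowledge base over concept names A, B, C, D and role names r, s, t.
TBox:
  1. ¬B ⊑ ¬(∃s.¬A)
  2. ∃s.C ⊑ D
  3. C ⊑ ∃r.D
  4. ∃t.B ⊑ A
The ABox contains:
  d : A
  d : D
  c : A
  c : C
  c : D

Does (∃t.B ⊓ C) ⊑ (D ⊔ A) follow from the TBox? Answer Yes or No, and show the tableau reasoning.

Yes

1. (∃t.B ⊓ C) ⊑ (D ⊔ A)  ⇔  ((∃t.B ⊓ C) ⊓ (¬D ⊓ ¬A)) unsat w.r.t. T
   all branches close; clash {D, ¬D} at x₀
2. Hence (∃t.B ⊓ C) ⊑ (D ⊔ A): entailed.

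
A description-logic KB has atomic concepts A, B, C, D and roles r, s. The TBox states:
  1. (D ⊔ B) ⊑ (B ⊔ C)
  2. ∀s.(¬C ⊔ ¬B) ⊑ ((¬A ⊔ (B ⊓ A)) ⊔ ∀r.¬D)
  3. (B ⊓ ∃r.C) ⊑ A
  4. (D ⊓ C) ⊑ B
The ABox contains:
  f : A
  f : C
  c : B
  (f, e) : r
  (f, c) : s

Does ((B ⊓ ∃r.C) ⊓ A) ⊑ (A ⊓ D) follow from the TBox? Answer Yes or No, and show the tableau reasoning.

1. ((B ⊓ ∃r.C) ⊓ A) ⊑ (A ⊓ D)  ⇔  (((B ⊓ ∃r.C) ⊓ A) ⊓ (¬A ⊔ ¬D)) unsat w.r.t. T
   open: L(x₀) ⊇ {A, B, ¬D, ∃r.C, ∃s.(C ⊓ B)} (+ ∃-successors)
2. Hence ((B ⊓ ∃r.C) ⊓ A) ⊑ (A ⊓ D): not entailed.

No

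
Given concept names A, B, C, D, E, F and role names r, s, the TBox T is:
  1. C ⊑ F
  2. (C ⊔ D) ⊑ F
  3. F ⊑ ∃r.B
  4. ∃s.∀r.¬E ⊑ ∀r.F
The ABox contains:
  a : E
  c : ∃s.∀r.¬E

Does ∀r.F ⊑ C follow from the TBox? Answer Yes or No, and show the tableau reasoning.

No

1. ∀r.F ⊑ C  ⇔  (∀r.F ⊓ ¬C) unsat w.r.t. T
   open: L(x₀) ⊇ {¬C, ¬D, ¬F, ∀r.F}
2. Hence ∀r.F ⊑ C: not entailed.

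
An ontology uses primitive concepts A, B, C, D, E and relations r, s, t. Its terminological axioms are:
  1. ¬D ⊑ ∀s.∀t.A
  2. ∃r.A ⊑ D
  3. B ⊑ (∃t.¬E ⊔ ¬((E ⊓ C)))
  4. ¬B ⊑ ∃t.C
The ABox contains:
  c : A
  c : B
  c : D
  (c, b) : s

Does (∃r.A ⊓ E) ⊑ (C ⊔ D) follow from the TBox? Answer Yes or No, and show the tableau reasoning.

Yes

1. (∃r.A ⊓ E) ⊑ (C ⊔ D)  ⇔  ((∃r.A ⊓ E) ⊓ (¬C ⊓ ¬D)) unsat w.r.t. T
   all branches close; clash {D, ¬D} at x₀
2. Hence (∃r.A ⊓ E) ⊑ (C ⊔ D): entailed.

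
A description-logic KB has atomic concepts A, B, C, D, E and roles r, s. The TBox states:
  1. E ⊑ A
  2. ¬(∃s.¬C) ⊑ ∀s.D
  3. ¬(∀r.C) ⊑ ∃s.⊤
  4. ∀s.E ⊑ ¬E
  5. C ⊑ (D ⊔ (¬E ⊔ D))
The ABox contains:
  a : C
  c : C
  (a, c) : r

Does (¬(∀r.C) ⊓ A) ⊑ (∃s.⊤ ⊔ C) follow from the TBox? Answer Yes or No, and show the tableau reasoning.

Yes

1. (¬(∀r.C) ⊓ A) ⊑ (∃s.⊤ ⊔ C)  ⇔  ((∃r.¬C ⊓ A) ⊓ (∀s.⊥ ⊓ ¬C)) unsat w.r.t. T
   all branches close; clash ⊥ at an ∃-successor
2. Hence (¬(∀r.C) ⊓ A) ⊑ (∃s.⊤ ⊔ C): entailed.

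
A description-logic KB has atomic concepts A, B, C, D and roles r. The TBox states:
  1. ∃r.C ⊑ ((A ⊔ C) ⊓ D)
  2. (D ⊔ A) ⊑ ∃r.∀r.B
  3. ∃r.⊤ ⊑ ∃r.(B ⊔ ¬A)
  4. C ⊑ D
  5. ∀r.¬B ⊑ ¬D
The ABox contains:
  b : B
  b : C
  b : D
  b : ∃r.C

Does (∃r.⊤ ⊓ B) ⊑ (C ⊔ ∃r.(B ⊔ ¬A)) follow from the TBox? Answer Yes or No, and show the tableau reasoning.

Yes

1. (∃r.⊤ ⊓ B) ⊑ (C ⊔ ∃r.(B ⊔ ¬A))  ⇔  ((∃r.⊤ ⊓ B) ⊓ (¬C ⊓ ∀r.(¬B ⊓ A))) unsat w.r.t. T
   all branches close; clash {D, ¬D} at x₀
2. Hence (∃r.⊤ ⊓ B) ⊑ (C ⊔ ∃r.(B ⊔ ¬A)): entailed.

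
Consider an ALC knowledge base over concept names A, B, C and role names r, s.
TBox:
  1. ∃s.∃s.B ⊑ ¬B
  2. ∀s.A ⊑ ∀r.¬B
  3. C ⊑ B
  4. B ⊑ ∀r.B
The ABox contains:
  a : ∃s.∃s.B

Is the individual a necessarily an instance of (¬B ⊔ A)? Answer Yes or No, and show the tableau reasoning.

1. a : (¬B ⊔ A)?  L(a) = {∃s.∃s.B} ∪ {(B ⊓ ¬A)}
   clash {B, ¬B} at a — a ∈ (¬B ⊔ A)
2. Hence a : (¬B ⊔ A): entailed.

Yes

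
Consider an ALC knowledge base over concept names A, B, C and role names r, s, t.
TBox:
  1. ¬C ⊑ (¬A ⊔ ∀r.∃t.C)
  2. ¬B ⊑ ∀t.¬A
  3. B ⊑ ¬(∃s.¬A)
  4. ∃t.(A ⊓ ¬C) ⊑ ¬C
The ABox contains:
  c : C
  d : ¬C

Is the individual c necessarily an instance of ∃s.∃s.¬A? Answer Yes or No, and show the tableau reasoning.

1. c : ∃s.∃s.¬A?  L(c) = {C} ∪ {∀s.∀s.A}
   open: L(c) ⊇ {C, ¬B, ∀s.∀s.A, ∀t.(¬A ⊔ C), ∀t.¬A} — c ∉ ∃s.∃s.¬A possible
2. Hence c : ∃s.∃s.¬A: not entailed.

No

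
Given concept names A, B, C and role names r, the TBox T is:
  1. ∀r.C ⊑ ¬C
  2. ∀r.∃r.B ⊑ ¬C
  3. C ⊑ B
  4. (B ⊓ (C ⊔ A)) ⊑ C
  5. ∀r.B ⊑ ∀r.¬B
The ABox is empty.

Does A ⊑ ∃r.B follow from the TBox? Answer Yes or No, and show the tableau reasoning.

1. A ⊑ ∃r.B  ⇔  (A ⊓ ∀r.¬B) unsat w.r.t. T
   open: L(x₀) ⊇ {A, ¬B, ¬C, ∀r.¬B}
2. Hence A ⊑ ∃r.B: not entailed.

No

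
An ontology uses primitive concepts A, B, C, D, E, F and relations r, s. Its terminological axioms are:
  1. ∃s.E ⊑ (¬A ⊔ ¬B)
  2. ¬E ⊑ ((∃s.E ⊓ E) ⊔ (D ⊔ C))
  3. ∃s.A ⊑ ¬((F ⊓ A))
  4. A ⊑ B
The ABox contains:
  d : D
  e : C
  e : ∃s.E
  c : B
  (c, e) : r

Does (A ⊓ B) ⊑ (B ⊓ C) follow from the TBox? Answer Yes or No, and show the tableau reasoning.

No

1. (A ⊓ B) ⊑ (B ⊓ C)  ⇔  ((A ⊓ B) ⊓ (¬B ⊔ ¬C)) unsat w.r.t. T
   open: L(x₀) ⊇ {A, B, E, ¬C, ∀s.¬A, …}
2. Hence (A ⊓ B) ⊑ (B ⊓ C): not entailed.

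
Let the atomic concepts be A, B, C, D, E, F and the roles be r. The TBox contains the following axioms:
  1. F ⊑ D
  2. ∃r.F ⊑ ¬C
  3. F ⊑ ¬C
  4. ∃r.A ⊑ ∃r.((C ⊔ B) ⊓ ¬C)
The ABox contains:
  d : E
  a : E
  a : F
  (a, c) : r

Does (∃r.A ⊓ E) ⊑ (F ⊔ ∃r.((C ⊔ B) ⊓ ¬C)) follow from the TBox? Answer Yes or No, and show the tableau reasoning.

1. (∃r.A ⊓ E) ⊑ (F ⊔ ∃r.((C ⊔ B) ⊓ ¬C))  ⇔  ((∃r.A ⊓ E) ⊓ (¬F ⊓ ∀r.((¬C ⊓ ¬B) ⊔ C))) unsat w.r.t. T
   all branches close; clash {C, ¬C} at an ∃-successor
2. Hence (∃r.A ⊓ E) ⊑ (F ⊔ ∃r.((C ⊔ B) ⊓ ¬C)): entailed.

Yes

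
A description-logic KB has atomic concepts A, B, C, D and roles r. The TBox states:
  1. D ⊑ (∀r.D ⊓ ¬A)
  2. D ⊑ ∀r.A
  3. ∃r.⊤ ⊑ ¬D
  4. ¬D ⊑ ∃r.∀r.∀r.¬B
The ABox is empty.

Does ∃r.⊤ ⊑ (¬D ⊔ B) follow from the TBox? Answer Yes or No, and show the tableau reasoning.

Yes

1. ∃r.⊤ ⊑ (¬D ⊔ B)  ⇔  (∃r.⊤ ⊓ (D ⊓ ¬B)) unsat w.r.t. T
   all branches close; clash {D, ¬D} at x₀
2. Hence ∃r.⊤ ⊑ (¬D ⊔ B): entailed.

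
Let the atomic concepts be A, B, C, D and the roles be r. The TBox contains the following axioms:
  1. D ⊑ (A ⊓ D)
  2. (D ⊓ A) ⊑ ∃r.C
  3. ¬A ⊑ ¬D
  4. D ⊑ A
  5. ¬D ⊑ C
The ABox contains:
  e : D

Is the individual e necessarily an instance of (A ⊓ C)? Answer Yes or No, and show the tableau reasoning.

1. e : (A ⊓ C)?  L(e) = {D} ∪ {(¬A ⊔ ¬C)}
   apply at e: D⊑(A ⊓ D); D⊑A
   open: L(e) ⊇ {A, D, ¬C, ∃r.C} (+ ∃-successors) — e ∉ (A ⊓ C) possible
2. Hence e : (A ⊓ C): not entailed.

No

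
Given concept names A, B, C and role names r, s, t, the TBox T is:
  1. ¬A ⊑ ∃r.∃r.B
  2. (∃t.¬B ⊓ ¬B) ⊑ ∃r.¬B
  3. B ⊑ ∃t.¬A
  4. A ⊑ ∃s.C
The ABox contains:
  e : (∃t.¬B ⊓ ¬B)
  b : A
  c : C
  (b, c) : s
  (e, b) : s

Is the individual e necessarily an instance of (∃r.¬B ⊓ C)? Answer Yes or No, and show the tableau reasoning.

1. e : (∃r.¬B ⊓ C)?  L(e) = {(∃t.¬B ⊓ ¬B)} ∪ {(∀r.B ⊔ ¬C)}
   apply at e: (∃t.¬B ⊓ ¬B)⊑∃r.¬B
   open: L(e) ⊇ {¬A, ¬B, ¬C, ∃r.¬B, ∃r.∃r.B, …} (+ ∃-successors) — e ∉ (∃r.¬B ⊓ C) possible
2. Hence e : (∃r.¬B ⊓ C): not entailed.

No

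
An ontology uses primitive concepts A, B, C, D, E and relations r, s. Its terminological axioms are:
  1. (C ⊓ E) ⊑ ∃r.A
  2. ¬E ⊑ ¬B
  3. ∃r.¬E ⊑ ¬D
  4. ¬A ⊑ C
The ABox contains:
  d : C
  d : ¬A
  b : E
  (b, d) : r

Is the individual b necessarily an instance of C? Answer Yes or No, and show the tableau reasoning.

No

1. b : C?  L(b) = {E} ∪ {¬C}
   open: L(b) ⊇ {A, E, ¬C, ∀r.E} — b ∉ C possible
2. Hence b : C: not entailed.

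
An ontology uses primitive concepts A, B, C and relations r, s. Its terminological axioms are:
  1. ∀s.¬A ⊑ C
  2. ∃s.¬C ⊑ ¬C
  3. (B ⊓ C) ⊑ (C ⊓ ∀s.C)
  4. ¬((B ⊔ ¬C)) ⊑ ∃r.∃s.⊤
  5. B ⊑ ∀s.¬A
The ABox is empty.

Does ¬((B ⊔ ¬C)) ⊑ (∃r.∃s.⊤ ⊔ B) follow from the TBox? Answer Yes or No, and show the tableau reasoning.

Yes

1. ¬((B ⊔ ¬C)) ⊑ (∃r.∃s.⊤ ⊔ B)  ⇔  ((¬B ⊓ C) ⊓ (∀r.∀s.⊥ ⊓ ¬B)) unsat w.r.t. T
   all branches close; clash {C, ¬C} at x₀
2. Hence ¬((B ⊔ ¬C)) ⊑ (∃r.∃s.⊤ ⊔ B): entailed.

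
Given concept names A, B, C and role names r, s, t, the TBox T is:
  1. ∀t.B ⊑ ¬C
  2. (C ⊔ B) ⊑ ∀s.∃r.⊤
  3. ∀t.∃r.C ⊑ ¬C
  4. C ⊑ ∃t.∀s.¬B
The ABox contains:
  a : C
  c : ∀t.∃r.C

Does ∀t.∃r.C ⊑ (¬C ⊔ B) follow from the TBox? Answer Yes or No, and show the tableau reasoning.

1. ∀t.∃r.C ⊑ (¬C ⊔ B)  ⇔  (∀t.∃r.C ⊓ (C ⊓ ¬B)) unsat w.r.t. T
   all branches close; clash {C, ¬C} at x₀
2. Hence ∀t.∃r.C ⊑ (¬C ⊔ B): entailed.

Yes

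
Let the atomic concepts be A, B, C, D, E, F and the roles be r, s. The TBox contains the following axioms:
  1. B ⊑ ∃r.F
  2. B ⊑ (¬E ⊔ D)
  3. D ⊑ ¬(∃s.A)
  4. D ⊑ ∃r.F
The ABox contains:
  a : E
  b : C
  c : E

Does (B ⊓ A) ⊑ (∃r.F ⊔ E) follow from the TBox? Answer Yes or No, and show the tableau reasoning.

Yes

1. (B ⊓ A) ⊑ (∃r.F ⊔ E)  ⇔  ((B ⊓ A) ⊓ (∀r.¬F ⊓ ¬E)) unsat w.r.t. T
   all branches close; clash {F, ¬F} at an ∃-successor
2. Hence (B ⊓ A) ⊑ (∃r.F ⊔ E): entailed.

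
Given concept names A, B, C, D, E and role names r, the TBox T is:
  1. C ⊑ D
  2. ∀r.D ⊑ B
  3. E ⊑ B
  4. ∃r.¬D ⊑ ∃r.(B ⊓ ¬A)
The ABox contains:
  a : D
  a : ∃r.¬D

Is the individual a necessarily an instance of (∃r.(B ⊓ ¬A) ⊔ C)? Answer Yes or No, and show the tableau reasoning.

1. a : (∃r.(B ⊓ ¬A) ⊔ C)?  L(a) = {D, ∃r.¬D} ∪ {(∀r.(¬B ⊔ A) ⊓ ¬C)}
   clash {A, ¬A} at an ∃-successor — a ∈ (∃r.(B ⊓ ¬A) ⊔ C)
2. Hence a : (∃r.(B ⊓ ¬A) ⊔ C): entailed.

Yes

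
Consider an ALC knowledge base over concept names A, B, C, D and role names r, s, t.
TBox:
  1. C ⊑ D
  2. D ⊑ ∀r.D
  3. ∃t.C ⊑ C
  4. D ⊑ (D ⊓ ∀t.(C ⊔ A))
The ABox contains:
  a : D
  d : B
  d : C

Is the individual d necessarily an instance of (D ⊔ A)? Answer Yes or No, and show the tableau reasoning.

1. d : (D ⊔ A)?  L(d) = {B, C} ∪ {(¬D ⊓ ¬A)}
   clash {D, ¬D} at d — d ∈ (D ⊔ A)
2. Hence d : (D ⊔ A): entailed.

Yes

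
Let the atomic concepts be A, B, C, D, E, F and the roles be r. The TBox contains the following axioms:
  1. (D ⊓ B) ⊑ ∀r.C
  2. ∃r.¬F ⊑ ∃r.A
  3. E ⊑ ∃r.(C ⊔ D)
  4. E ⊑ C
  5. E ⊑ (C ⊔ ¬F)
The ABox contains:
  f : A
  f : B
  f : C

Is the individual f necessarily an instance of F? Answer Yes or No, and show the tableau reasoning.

1. f : F?  L(f) = {A, B, C} ∪ {¬F}
   open: L(f) ⊇ {A, B, C, ¬D, ¬E, …} — f ∉ F possible
2. Hence f : F: not entailed.

No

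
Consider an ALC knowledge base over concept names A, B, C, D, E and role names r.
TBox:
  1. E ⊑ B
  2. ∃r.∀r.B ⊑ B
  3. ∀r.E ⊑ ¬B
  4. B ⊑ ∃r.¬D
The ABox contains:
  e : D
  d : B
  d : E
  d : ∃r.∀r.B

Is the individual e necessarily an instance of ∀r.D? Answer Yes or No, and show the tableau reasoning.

1. e : ∀r.D?  L(e) = {D} ∪ {∃r.¬D}
   open: L(e) ⊇ {D, ¬E, ∀r.∃r.¬B, ∃r.¬D, ∃r.¬E} (+ ∃-successors) — e ∉ ∀r.D possible
2. Hence e : ∀r.D: not entailed.

No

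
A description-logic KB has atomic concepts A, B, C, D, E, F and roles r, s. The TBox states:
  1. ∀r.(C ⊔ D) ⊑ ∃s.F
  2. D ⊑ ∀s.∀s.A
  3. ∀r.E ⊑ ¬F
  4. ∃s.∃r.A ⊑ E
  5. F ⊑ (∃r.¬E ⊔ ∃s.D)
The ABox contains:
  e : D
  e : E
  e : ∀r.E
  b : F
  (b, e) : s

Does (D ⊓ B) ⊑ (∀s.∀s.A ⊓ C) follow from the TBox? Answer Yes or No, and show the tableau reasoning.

1. (D ⊓ B) ⊑ (∀s.∀s.A ⊓ C)  ⇔  ((D ⊓ B) ⊓ (∃s.∃s.¬A ⊔ ¬C)) unsat w.r.t. T
   apply at x₀: D⊑∀s.∀s.A
   open: L(x₀) ⊇ {B, D, ¬C, ¬F, ∀s.∀r.¬A, …} (+ ∃-successors)
2. Hence (D ⊓ B) ⊑ (∀s.∀s.A ⊓ C): not entailed.

No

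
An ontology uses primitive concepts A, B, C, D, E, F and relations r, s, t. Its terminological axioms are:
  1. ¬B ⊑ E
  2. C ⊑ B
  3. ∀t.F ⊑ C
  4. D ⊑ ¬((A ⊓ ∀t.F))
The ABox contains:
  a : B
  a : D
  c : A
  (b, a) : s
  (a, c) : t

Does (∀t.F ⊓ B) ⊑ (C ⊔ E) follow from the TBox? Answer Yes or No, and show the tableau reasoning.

Yes

1. (∀t.F ⊓ B) ⊑ (C ⊔ E)  ⇔  ((∀t.F ⊓ B) ⊓ (¬C ⊓ ¬E)) unsat w.r.t. T
   all branches close; clash {C, ¬C} at x₀
2. Hence (∀t.F ⊓ B) ⊑ (C ⊔ E): entailed.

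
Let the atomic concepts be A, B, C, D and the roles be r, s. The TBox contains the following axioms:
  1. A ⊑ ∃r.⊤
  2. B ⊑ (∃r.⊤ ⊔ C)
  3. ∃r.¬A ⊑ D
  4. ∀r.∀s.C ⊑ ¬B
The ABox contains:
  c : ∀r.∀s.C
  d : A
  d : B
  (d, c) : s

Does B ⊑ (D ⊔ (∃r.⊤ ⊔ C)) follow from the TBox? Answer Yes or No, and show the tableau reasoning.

Yes

1. B ⊑ (D ⊔ (∃r.⊤ ⊔ C))  ⇔  (B ⊓ (¬D ⊓ (∀r.⊥ ⊓ ¬C))) unsat w.r.t. T
   all branches close; clash {D, ¬D} at x₀
2. Hence B ⊑ (D ⊔ (∃r.⊤ ⊔ C)): entailed.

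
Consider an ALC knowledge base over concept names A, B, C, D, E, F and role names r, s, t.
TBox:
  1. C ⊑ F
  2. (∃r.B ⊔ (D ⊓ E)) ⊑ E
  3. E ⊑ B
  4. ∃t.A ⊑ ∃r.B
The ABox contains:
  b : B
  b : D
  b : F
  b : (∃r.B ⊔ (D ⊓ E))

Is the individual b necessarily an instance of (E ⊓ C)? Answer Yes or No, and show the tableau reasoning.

1. b : (E ⊓ C)?  L(b) = {B, D, F, (∃r.B ⊔ (D ⊓ E))} ∪ {(¬E ⊔ ¬C)}
   apply at b: (∃r.B ⊔ (D ⊓ E))⊑E
   open: L(b) ⊇ {B, D, E, F, ¬C, …} (+ ∃-successors) — b ∉ (E ⊓ C) possible
2. Hence b : (E ⊓ C): not entailed.

No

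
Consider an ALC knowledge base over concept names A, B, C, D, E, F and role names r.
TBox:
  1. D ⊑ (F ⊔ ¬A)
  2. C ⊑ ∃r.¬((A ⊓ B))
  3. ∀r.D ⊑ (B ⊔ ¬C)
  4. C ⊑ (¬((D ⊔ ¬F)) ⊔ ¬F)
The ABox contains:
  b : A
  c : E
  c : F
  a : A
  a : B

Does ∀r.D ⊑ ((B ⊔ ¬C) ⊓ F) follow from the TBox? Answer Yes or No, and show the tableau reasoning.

1. ∀r.D ⊑ ((B ⊔ ¬C) ⊓ F)  ⇔  (∀r.D ⊓ ((¬B ⊓ C) ⊔ ¬F)) unsat w.r.t. T
   apply at x₀: ∀r.D⊑(B ⊔ ¬C)
   open: L(x₀) ⊇ {B, ¬C, ¬D, ¬F, ∀r.D}
2. Hence ∀r.D ⊑ ((B ⊔ ¬C) ⊓ F): not entailed.

No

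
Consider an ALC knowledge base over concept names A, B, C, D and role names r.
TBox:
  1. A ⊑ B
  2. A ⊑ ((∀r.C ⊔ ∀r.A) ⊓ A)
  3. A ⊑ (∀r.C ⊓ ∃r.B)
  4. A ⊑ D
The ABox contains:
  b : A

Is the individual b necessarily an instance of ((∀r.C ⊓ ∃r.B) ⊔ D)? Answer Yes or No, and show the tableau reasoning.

Yes

1. b : ((∀r.C ⊓ ∃r.B) ⊔ D)?  L(b) = {A} ∪ {((∃r.¬C ⊔ ∀r.¬B) ⊓ ¬D)}
   clash {D, ¬D} at b — b ∈ ((∀r.C ⊓ ∃r.B) ⊔ D)
2. Hence b : ((∀r.C ⊓ ∃r.B) ⊔ D): entailed.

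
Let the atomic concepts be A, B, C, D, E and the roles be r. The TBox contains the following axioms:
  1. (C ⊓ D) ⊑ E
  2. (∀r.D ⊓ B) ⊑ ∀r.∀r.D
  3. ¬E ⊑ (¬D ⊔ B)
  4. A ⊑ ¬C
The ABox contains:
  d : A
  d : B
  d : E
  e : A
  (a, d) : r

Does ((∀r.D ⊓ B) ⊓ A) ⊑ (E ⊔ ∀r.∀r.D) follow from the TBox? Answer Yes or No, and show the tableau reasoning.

1. ((∀r.D ⊓ B) ⊓ A) ⊑ (E ⊔ ∀r.∀r.D)  ⇔  (((∀r.D ⊓ B) ⊓ A) ⊓ (¬E ⊓ ∃r.∃r.¬D)) unsat w.r.t. T
   all branches close; clash {E, ¬E} at x₀
2. Hence ((∀r.D ⊓ B) ⊓ A) ⊑ (E ⊔ ∀r.∀r.D): entailed.

Yes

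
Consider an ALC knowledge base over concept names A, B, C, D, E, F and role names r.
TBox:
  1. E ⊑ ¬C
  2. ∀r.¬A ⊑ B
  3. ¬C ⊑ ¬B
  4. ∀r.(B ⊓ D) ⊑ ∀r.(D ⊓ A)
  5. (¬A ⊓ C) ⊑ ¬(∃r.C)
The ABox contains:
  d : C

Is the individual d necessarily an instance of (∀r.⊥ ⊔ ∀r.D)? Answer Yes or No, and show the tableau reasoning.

1. d : (∀r.⊥ ⊔ ∀r.D)?  L(d) = {C} ∪ {(∃r.⊤ ⊓ ∃r.¬D)}
   open: L(d) ⊇ {A, C, ¬E, ∃r.(¬B ⊔ ¬D), ∃r.A, …} (+ ∃-successors) — d ∉ (∀r.⊥ ⊔ ∀r.D) possible
2. Hence d : (∀r.⊥ ⊔ ∀r.D): not entailed.

No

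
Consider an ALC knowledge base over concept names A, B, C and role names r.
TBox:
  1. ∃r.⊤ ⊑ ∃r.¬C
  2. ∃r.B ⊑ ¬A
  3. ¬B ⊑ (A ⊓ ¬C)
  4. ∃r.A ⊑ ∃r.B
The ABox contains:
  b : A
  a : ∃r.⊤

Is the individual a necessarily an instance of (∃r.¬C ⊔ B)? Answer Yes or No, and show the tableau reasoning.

1. a : (∃r.¬C ⊔ B)?  L(a) = {∃r.⊤} ∪ {(∀r.C ⊓ ¬B)}
   clash {A, ¬A} at a — a ∈ (∃r.¬C ⊔ B)
2. Hence a : (∃r.¬C ⊔ B): entailed.

Yes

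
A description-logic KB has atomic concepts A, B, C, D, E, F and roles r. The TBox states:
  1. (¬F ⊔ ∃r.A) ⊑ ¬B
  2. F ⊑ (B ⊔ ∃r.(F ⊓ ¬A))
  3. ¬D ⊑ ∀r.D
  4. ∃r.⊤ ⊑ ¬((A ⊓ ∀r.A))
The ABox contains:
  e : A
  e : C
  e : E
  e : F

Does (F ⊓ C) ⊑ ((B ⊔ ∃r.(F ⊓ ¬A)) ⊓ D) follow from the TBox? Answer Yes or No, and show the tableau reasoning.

No

1. (F ⊓ C) ⊑ ((B ⊔ ∃r.(F ⊓ ¬A)) ⊓ D)  ⇔  ((F ⊓ C) ⊓ ((¬B ⊓ ∀r.(¬F ⊔ A)) ⊔ ¬D)) unsat w.r.t. T
   apply at x₀: F⊑(B ⊔ ∃r.(F ⊓ ¬A))
   open: L(x₀) ⊇ {B, C, F, ¬D, ∀r.D, …}
2. Hence (F ⊓ C) ⊑ ((B ⊔ ∃r.(F ⊓ ¬A)) ⊓ D): not entailed.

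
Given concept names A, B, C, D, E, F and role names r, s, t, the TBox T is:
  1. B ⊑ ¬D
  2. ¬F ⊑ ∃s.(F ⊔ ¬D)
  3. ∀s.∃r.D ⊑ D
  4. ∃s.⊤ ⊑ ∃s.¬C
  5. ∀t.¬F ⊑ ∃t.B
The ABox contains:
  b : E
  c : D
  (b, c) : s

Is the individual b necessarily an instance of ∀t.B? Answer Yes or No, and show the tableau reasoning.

No

1. b : ∀t.B?  L(b) = {E} ∪ {∃t.¬B}
   open: L(b) ⊇ {E, F, ¬B, ∃s.¬C, ∃s.∀r.¬D, …} (+ ∃-successors) — b ∉ ∀t.B possible
2. Hence b : ∀t.B: not entailed.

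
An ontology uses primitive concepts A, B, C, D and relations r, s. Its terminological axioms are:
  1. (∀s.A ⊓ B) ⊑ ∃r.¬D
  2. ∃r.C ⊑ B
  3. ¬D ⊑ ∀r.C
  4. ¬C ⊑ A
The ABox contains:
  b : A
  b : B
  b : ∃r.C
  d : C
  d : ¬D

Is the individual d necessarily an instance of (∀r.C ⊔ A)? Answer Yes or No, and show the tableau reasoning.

1. d : (∀r.C ⊔ A)?  L(d) = {C, ¬D} ∪ {(∃r.¬C ⊓ ¬A)}
   clash {C, ¬C} at an ∃-successor — d ∈ (∀r.C ⊔ A)
2. Hence d : (∀r.C ⊔ A): entailed.

Yes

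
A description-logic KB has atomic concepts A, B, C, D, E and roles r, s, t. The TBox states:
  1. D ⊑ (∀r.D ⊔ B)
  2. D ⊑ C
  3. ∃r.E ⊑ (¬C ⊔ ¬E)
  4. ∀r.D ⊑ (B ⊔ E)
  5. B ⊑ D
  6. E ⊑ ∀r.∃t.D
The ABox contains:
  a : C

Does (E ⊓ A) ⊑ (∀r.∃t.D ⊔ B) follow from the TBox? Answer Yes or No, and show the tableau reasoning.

Yes

1. (E ⊓ A) ⊑ (∀r.∃t.D ⊔ B)  ⇔  ((E ⊓ A) ⊓ (∃r.∀t.¬D ⊓ ¬B)) unsat w.r.t. T
   all branches close; clash {B, ¬B} at x₀
2. Hence (E ⊓ A) ⊑ (∀r.∃t.D ⊔ B): entailed.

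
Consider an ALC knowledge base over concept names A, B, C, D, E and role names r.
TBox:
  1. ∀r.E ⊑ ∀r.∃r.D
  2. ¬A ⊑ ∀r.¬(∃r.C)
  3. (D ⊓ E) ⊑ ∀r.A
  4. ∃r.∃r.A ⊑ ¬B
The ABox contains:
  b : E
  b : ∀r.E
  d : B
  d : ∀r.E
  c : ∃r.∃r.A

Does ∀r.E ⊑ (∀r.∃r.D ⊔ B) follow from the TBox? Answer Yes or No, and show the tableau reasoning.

1. ∀r.E ⊑ (∀r.∃r.D ⊔ B)  ⇔  (∀r.E ⊓ (∃r.∀r.¬D ⊓ ¬B)) unsat w.r.t. T
   all branches close; clash {D, ¬D} at an ∃-successor
2. Hence ∀r.E ⊑ (∀r.∃r.D ⊔ B): entailed.

Yes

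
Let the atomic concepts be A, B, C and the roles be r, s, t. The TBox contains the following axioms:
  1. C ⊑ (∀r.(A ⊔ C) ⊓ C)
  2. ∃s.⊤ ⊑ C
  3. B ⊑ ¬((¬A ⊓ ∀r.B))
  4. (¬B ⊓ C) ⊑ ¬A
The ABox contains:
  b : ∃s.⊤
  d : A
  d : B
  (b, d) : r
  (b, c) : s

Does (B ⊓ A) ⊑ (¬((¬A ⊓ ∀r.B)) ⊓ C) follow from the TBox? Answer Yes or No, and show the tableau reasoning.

No

1. (B ⊓ A) ⊑ (¬((¬A ⊓ ∀r.B)) ⊓ C)  ⇔  ((B ⊓ A) ⊓ ((¬A ⊓ ∀r.B) ⊔ ¬C)) unsat w.r.t. T
   apply at x₀: B⊑¬((¬A ⊓ ∀r.B))
   open: L(x₀) ⊇ {A, B, ¬C, ∀s.⊥}
2. Hence (B ⊓ A) ⊑ (¬((¬A ⊓ ∀r.B)) ⊓ C): not entailed.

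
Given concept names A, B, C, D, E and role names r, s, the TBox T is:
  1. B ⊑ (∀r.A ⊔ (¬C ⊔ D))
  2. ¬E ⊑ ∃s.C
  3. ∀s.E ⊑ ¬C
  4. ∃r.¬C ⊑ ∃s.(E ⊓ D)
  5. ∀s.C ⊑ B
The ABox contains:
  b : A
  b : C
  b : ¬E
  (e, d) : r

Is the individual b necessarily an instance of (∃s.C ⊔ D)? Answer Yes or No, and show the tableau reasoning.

Yes

1. b : (∃s.C ⊔ D)?  L(b) = {A, C, ¬E} ∪ {(∀s.¬C ⊓ ¬D)}
   clash {C, ¬C} at b — b ∈ (∃s.C ⊔ D)
2. Hence b : (∃s.C ⊔ D): entailed.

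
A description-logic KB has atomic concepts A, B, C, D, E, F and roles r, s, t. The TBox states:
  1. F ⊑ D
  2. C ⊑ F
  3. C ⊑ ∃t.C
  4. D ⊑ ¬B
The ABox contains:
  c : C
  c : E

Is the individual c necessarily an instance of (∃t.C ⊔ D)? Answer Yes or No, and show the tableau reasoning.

1. c : (∃t.C ⊔ D)?  L(c) = {C, E} ∪ {(∀t.¬C ⊓ ¬D)}
   clash {D, ¬D} at c — c ∈ (∃t.C ⊔ D)
2. Hence c : (∃t.C ⊔ D): entailed.

Yes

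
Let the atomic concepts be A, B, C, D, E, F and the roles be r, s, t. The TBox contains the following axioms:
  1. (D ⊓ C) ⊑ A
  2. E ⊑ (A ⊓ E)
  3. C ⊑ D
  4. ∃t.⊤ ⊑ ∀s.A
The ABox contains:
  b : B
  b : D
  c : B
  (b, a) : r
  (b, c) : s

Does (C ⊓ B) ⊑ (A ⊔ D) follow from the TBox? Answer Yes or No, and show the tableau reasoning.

Yes

1. (C ⊓ B) ⊑ (A ⊔ D)  ⇔  ((C ⊓ B) ⊓ (¬A ⊓ ¬D)) unsat w.r.t. T
   all branches close; clash {D, ¬D} at x₀
2. Hence (C ⊓ B) ⊑ (A ⊔ D): entailed.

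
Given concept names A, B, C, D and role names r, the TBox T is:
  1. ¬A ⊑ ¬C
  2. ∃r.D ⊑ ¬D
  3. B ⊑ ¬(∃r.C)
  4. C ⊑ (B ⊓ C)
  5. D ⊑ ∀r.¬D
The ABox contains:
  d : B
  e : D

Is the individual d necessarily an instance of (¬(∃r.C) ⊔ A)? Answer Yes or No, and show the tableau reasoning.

Yes

1. d : (¬(∃r.C) ⊔ A)?  L(d) = {B} ∪ {(∃r.C ⊓ ¬A)}
   clash {C, ¬C} at an ∃-successor — d ∈ (¬(∃r.C) ⊔ A)
2. Hence d : (¬(∃r.C) ⊔ A): entailed.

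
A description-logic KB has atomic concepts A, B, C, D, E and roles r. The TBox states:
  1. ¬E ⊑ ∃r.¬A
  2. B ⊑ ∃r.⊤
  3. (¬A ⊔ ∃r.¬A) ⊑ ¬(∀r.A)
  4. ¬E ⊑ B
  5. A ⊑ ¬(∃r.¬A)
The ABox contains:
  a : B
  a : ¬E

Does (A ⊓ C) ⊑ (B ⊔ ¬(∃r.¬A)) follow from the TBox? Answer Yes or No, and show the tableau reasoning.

Yes

1. (A ⊓ C) ⊑ (B ⊔ ¬(∃r.¬A))  ⇔  ((A ⊓ C) ⊓ (¬B ⊓ ∃r.¬A)) unsat w.r.t. T
   all branches close; clash {B, ¬B} at x₀
2. Hence (A ⊓ C) ⊑ (B ⊔ ¬(∃r.¬A)): entailed.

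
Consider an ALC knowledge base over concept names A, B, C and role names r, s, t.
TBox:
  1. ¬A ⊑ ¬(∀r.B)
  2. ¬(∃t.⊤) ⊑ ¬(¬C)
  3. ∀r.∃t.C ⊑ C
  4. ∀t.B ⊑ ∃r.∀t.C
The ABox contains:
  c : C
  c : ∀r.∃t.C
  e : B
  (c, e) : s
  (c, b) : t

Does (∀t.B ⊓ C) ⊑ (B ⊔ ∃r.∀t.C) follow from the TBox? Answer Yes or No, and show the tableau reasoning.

1. (∀t.B ⊓ C) ⊑ (B ⊔ ∃r.∀t.C)  ⇔  ((∀t.B ⊓ C) ⊓ (¬B ⊓ ∀r.∃t.¬C)) unsat w.r.t. T
   all branches close; clash {C, ¬C} at an ∃-successor
2. Hence (∀t.B ⊓ C) ⊑ (B ⊔ ∃r.∀t.C): entailed.

Yes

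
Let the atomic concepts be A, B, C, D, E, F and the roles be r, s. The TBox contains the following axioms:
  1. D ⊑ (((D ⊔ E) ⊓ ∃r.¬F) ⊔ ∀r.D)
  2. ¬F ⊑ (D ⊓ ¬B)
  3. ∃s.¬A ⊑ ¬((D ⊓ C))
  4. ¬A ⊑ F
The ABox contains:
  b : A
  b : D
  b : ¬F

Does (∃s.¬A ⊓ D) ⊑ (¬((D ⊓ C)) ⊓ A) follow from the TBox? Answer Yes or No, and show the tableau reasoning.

1. (∃s.¬A ⊓ D) ⊑ (¬((D ⊓ C)) ⊓ A)  ⇔  ((∃s.¬A ⊓ D) ⊓ ((D ⊓ C) ⊔ ¬A)) unsat w.r.t. T
   apply at x₀: D⊑(((D ⊔ E) ⊓ ∃r.¬F) ⊔ ∀r.D); ∃s.¬A⊑¬((D ⊓ C))
   open: L(x₀) ⊇ {D, F, ¬A, ¬C, ∃r.¬F, …} (+ ∃-successors)
2. Hence (∃s.¬A ⊓ D) ⊑ (¬((D ⊓ C)) ⊓ A): not entailed.

No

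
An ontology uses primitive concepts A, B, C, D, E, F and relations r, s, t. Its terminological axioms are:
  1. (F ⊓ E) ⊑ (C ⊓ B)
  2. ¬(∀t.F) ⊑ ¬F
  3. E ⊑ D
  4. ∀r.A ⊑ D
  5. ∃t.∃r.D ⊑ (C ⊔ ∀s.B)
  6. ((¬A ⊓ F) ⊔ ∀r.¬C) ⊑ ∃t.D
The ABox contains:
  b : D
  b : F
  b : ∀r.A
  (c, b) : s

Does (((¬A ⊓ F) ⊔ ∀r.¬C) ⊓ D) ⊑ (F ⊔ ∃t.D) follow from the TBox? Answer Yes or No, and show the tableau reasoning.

1. (((¬A ⊓ F) ⊔ ∀r.¬C) ⊓ D) ⊑ (F ⊔ ∃t.D)  ⇔  ((((¬A ⊓ F) ⊔ ∀r.¬C) ⊓ D) ⊓ (¬F ⊓ ∀t.¬D)) unsat w.r.t. T
   all branches close; clash {D, ¬D} at an ∃-successor
2. Hence (((¬A ⊓ F) ⊔ ∀r.¬C) ⊓ D) ⊑ (F ⊔ ∃t.D): entailed.

Yes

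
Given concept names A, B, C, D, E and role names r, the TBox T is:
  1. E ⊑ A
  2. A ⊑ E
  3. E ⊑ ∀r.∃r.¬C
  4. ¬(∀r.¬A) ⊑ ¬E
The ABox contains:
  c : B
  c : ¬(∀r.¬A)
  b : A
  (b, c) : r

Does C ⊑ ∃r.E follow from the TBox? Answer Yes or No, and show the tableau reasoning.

No

1. C ⊑ ∃r.E  ⇔  (C ⊓ ∀r.¬E) unsat w.r.t. T
   open: L(x₀) ⊇ {C, ¬A, ¬E, ∀r.¬E}
2. Hence C ⊑ ∃r.E: not entailed.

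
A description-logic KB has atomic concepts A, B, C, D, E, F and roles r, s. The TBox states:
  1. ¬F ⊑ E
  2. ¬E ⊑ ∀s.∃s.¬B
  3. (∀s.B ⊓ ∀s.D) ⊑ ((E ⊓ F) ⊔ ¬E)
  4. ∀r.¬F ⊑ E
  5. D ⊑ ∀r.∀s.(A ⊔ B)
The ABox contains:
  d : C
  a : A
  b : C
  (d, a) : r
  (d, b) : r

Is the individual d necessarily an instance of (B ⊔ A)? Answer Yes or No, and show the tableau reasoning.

1. d : (B ⊔ A)?  L(d) = {C} ∪ {(¬B ⊓ ¬A)}
   open: L(d) ⊇ {C, E, F, ¬A, ¬B, …} (+ ∃-successors) — d ∉ (B ⊔ A) possible
2. Hence d : (B ⊔ A): not entailed.

No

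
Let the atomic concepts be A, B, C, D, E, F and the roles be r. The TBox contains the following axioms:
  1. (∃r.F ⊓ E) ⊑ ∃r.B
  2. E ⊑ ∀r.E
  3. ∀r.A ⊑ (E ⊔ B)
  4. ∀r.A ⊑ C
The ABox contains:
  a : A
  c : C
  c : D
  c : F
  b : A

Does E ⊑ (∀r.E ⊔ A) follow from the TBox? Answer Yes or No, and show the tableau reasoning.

Yes

1. E ⊑ (∀r.E ⊔ A)  ⇔  (E ⊓ (∃r.¬E ⊓ ¬A)) unsat w.r.t. T
   all branches close; clash {E, ¬E} at an ∃-successor
2. Hence E ⊑ (∀r.E ⊔ A): entailed.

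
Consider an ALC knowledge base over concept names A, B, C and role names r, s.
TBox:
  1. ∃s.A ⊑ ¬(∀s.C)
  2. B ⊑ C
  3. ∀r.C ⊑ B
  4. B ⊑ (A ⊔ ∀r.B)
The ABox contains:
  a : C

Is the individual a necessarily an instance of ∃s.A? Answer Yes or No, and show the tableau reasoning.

No

1. a : ∃s.A?  L(a) = {C} ∪ {∀s.¬A}
   open: L(a) ⊇ {C, ¬B, ∀s.¬A, ∃r.¬C} (+ ∃-successors) — a ∉ ∃s.A possible
2. Hence a : ∃s.A: not entailed.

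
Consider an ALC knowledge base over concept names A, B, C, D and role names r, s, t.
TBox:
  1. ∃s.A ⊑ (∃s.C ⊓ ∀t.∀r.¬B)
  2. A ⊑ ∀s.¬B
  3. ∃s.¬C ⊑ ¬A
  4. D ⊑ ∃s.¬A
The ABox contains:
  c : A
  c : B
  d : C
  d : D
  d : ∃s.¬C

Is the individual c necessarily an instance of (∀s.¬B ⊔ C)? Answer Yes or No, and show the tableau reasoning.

Yes

1. c : (∀s.¬B ⊔ C)?  L(c) = {A, B} ∪ {(∃s.B ⊓ ¬C)}
   clash {A, ¬A} at c — c ∈ (∀s.¬B ⊔ C)
2. Hence c : (∀s.¬B ⊔ C): entailed.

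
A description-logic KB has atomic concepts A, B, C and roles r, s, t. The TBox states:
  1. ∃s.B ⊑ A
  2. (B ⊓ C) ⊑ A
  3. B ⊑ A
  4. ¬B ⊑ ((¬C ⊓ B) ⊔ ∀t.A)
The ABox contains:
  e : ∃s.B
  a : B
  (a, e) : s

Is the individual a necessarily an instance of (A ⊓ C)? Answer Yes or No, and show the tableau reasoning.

1. a : (A ⊓ C)?  L(a) = {B} ∪ {(¬A ⊔ ¬C)}
   apply at a: B⊑A
   open: L(a) ⊇ {A, B, ¬C} — a ∉ (A ⊓ C) possible
2. Hence a : (A ⊓ C): not entailed.

No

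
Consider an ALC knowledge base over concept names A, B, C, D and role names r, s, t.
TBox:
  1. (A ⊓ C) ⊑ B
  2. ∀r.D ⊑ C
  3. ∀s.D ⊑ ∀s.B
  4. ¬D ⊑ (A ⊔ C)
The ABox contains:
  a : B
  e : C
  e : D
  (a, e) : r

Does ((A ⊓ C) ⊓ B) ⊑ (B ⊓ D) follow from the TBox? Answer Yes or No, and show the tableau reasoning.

1. ((A ⊓ C) ⊓ B) ⊑ (B ⊓ D)  ⇔  (((A ⊓ C) ⊓ B) ⊓ (¬B ⊔ ¬D)) unsat w.r.t. T
   open: L(x₀) ⊇ {A, B, C, ¬D, ∃s.¬D} (+ ∃-successors)
2. Hence ((A ⊓ C) ⊓ B) ⊑ (B ⊓ D): not entailed.

No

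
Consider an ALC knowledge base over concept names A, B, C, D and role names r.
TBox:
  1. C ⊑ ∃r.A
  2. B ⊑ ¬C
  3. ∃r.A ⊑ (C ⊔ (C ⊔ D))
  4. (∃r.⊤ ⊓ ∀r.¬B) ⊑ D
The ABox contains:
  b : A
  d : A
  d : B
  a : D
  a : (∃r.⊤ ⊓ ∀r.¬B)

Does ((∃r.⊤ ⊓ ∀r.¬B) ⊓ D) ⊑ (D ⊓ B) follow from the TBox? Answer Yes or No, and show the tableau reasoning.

No

1. ((∃r.⊤ ⊓ ∀r.¬B) ⊓ D) ⊑ (D ⊓ B)  ⇔  (((∃r.⊤ ⊓ ∀r.¬B) ⊓ D) ⊓ (¬D ⊔ ¬B)) unsat w.r.t. T
   open: L(x₀) ⊇ {D, ¬B, ¬C, ∀r.¬A, ∀r.¬B, …} (+ ∃-successors)
2. Hence ((∃r.⊤ ⊓ ∀r.¬B) ⊓ D) ⊑ (D ⊓ B): not entailed.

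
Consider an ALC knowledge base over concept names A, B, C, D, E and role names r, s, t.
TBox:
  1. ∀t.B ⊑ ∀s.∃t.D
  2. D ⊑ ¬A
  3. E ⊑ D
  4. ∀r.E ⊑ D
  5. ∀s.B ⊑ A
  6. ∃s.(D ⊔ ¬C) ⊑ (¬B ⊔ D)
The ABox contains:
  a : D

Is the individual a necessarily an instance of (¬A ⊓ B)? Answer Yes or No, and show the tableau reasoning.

No

1. a : (¬A ⊓ B)?  L(a) = {D} ∪ {(A ⊔ ¬B)}
   apply at a: D⊑¬A
   open: L(a) ⊇ {D, ¬A, ¬B, ∀s.(¬D ⊓ C), ∃s.¬B, …} (+ ∃-successors) — a ∉ (¬A ⊓ B) possible
2. Hence a : (¬A ⊓ B): not entailed.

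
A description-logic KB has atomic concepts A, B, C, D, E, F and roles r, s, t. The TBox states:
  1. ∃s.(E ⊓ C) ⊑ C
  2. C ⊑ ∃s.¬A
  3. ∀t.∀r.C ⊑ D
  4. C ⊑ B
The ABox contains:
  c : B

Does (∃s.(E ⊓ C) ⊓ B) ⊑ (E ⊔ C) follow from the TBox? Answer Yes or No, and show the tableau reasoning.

1. (∃s.(E ⊓ C) ⊓ B) ⊑ (E ⊔ C)  ⇔  ((∃s.(E ⊓ C) ⊓ B) ⊓ (¬E ⊓ ¬C)) unsat w.r.t. T
   all branches close; clash {C, ¬C} at x₀
2. Hence (∃s.(E ⊓ C) ⊓ B) ⊑ (E ⊔ C): entailed.

Yes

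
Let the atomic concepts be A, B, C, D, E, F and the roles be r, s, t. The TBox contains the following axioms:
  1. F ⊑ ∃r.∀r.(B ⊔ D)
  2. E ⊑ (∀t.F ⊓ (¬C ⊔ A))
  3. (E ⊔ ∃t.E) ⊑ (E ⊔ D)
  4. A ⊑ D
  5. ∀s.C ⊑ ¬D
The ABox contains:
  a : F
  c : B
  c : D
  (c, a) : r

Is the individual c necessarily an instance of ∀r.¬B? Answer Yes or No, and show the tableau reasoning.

No

1. c : ∀r.¬B?  L(c) = {B, D} ∪ {∃r.B}
   open: L(c) ⊇ {B, D, ¬E, ¬F, ∀t.¬E, …} (+ ∃-successors) — c ∉ ∀r.¬B possible
2. Hence c : ∀r.¬B: not entailed.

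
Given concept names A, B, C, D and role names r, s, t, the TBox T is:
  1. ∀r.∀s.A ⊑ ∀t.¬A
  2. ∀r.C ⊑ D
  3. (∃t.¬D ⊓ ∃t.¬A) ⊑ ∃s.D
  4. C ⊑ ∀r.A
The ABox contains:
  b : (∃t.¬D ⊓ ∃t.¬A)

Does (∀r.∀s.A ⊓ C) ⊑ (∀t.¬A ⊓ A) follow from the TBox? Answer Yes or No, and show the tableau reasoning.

1. (∀r.∀s.A ⊓ C) ⊑ (∀t.¬A ⊓ A)  ⇔  ((∀r.∀s.A ⊓ C) ⊓ (∃t.A ⊔ ¬A)) unsat w.r.t. T
   apply at x₀: ∀r.∀s.A⊑∀t.¬A; C⊑∀r.A
   open: L(x₀) ⊇ {C, ¬A, ∀r.A, ∀r.∀s.A, ∀t.D, …} (+ ∃-successors)
2. Hence (∀r.∀s.A ⊓ C) ⊑ (∀t.¬A ⊓ A): not entailed.

No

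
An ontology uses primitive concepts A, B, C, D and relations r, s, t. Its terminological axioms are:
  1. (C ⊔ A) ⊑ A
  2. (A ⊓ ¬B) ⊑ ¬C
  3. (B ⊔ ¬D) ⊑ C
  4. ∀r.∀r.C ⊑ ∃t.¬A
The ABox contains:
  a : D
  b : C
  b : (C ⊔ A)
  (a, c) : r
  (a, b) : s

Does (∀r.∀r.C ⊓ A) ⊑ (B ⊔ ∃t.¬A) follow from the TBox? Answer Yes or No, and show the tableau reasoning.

1. (∀r.∀r.C ⊓ A) ⊑ (B ⊔ ∃t.¬A)  ⇔  ((∀r.∀r.C ⊓ A) ⊓ (¬B ⊓ ∀t.A)) unsat w.r.t. T
   all branches close; clash {C, ¬C} at x₀
2. Hence (∀r.∀r.C ⊓ A) ⊑ (B ⊔ ∃t.¬A): entailed.

Yes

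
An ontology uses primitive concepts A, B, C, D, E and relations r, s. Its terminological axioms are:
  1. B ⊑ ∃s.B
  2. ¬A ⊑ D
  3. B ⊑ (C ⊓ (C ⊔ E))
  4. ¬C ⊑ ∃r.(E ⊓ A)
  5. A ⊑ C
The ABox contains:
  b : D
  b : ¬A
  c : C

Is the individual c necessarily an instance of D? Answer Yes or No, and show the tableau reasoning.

1. c : D?  L(c) = {C} ∪ {¬D}
   open: L(c) ⊇ {A, C, ¬B, ¬D} — c ∉ D possible
2. Hence c : D: not entailed.

No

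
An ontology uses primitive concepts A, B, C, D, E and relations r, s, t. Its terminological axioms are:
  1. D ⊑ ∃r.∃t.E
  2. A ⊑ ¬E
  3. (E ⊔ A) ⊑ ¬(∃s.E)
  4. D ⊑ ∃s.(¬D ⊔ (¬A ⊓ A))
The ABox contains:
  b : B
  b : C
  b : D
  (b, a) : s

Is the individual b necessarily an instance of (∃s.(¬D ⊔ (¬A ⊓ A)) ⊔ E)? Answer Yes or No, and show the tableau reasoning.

Yes

1. b : (∃s.(¬D ⊔ (¬A ⊓ A)) ⊔ E)?  L(b) = {B, C, D} ∪ {(∀s.(D ⊓ (A ⊔ ¬A)) ⊓ ¬E)}
   clash {A, ¬A} at an ∃-successor — b ∈ (∃s.(¬D ⊔ (¬A ⊓ A)) ⊔ E)
2. Hence b : (∃s.(¬D ⊔ (¬A ⊓ A)) ⊔ E): entailed.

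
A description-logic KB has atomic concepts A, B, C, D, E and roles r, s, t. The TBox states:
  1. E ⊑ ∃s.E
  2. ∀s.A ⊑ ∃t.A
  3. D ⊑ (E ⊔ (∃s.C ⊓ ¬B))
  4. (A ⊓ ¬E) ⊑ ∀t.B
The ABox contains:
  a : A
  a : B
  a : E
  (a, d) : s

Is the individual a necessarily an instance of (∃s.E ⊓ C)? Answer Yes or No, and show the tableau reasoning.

1. a : (∃s.E ⊓ C)?  L(a) = {A, B, E} ∪ {(∀s.¬E ⊔ ¬C)}
   apply at a: E⊑∃s.E
   open: L(a) ⊇ {A, B, E, ¬C, ¬D, …} (+ ∃-successors) — a ∉ (∃s.E ⊓ C) possible
2. Hence a : (∃s.E ⊓ C): not entailed.

No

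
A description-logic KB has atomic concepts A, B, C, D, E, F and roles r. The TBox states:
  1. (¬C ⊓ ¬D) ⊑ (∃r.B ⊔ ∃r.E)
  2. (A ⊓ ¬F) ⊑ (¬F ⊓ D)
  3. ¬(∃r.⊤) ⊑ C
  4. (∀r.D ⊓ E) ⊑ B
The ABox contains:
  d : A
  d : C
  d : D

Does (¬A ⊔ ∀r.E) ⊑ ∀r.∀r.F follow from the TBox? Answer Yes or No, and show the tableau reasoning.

No

1. (¬A ⊔ ∀r.E) ⊑ ∀r.∀r.F  ⇔  ((¬A ⊔ ∀r.E) ⊓ ∃r.∃r.¬F) unsat w.r.t. T
   open: L(x₀) ⊇ {C, ¬A, ∃r.¬D, ∃r.∃r.¬F, ∃r.⊤} (+ ∃-successors)
2. Hence (¬A ⊔ ∀r.E) ⊑ ∀r.∀r.F: not entailed.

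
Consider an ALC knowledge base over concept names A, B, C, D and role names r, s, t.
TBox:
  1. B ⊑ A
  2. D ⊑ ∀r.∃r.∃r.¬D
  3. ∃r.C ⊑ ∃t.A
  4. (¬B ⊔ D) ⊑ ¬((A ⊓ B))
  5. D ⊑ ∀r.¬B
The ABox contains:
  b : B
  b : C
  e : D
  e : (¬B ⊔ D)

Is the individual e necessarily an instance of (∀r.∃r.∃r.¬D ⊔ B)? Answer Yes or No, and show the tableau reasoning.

Yes

1. e : (∀r.∃r.∃r.¬D ⊔ B)?  L(e) = {D, (¬B ⊔ D)} ∪ {(∃r.∀r.∀r.D ⊓ ¬B)}
   clash {D, ¬D} at an ∃-successor — e ∈ (∀r.∃r.∃r.¬D ⊔ B)
2. Hence e : (∀r.∃r.∃r.¬D ⊔ B): entailed.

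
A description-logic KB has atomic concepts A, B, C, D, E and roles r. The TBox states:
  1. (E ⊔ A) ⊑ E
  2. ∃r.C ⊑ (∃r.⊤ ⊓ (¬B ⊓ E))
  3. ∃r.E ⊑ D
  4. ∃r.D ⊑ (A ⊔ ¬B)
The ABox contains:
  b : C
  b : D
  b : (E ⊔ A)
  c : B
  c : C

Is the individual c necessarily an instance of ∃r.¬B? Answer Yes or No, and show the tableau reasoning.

1. c : ∃r.¬B?  L(c) = {B, C} ∪ {∀r.B}
   open: L(c) ⊇ {B, C, ¬A, ¬E, ∀r.B, …} — c ∉ ∃r.¬B possible
2. Hence c : ∃r.¬B: not entailed.

No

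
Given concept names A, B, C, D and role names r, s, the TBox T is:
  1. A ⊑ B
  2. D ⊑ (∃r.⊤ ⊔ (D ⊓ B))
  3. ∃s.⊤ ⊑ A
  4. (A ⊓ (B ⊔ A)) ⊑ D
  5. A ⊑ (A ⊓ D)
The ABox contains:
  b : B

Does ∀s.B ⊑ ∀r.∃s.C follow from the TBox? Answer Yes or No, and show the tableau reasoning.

1. ∀s.B ⊑ ∀r.∃s.C  ⇔  (∀s.B ⊓ ∃r.∀s.¬C) unsat w.r.t. T
   open: L(x₀) ⊇ {¬A, ¬D, ∀s.B, ∀s.⊥, ∃r.∀s.¬C} (+ ∃-successors)
2. Hence ∀s.B ⊑ ∀r.∃s.C: not entailed.

No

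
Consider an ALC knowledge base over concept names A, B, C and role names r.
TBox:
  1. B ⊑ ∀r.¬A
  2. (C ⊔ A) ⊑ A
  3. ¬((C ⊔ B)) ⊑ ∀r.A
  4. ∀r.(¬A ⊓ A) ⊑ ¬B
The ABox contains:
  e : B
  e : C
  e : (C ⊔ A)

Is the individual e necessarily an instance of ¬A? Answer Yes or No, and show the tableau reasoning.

1. e : ¬A?  L(e) = {B, C, (C ⊔ A)} ∪ {A}
   apply at e: B⊑∀r.¬A
   open: L(e) ⊇ {A, B, C, ∀r.¬A, ∃r.(A ⊔ ¬A)} (+ ∃-successors) — e ∉ ¬A possible
2. Hence e : ¬A: not entailed.

No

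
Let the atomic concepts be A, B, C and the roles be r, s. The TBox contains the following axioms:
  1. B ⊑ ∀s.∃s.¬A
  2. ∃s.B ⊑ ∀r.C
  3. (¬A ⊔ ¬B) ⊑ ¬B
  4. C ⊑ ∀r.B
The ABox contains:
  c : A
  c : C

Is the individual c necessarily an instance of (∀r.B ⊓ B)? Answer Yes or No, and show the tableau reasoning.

1. c : (∀r.B ⊓ B)?  L(c) = {A, C} ∪ {(∃r.¬B ⊔ ¬B)}
   apply at c: C⊑∀r.B
   open: L(c) ⊇ {A, C, ¬B, ∀r.B, ∀s.¬B} — c ∉ (∀r.B ⊓ B) possible
2. Hence c : (∀r.B ⊓ B): not entailed.

No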